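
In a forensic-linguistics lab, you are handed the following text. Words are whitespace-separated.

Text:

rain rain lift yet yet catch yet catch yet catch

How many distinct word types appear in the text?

4

Distinct types: {catch, lift, rain, yet}
V = 4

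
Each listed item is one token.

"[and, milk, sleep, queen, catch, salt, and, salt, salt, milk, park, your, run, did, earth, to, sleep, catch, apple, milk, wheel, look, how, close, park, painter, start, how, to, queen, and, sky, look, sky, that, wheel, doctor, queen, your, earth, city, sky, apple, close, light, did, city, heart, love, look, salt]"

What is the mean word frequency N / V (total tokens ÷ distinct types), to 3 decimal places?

N = 51 tokens, V = 26 types.
Mean frequency = N / V = 51 / 26 = 1.962

1.962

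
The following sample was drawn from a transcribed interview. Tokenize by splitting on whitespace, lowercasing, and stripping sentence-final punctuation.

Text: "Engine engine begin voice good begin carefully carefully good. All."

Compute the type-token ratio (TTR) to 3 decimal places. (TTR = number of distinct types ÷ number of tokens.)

N = 10 tokens, V = 6 types.
TTR = V / N = 6 / 10 = 0.600

0.600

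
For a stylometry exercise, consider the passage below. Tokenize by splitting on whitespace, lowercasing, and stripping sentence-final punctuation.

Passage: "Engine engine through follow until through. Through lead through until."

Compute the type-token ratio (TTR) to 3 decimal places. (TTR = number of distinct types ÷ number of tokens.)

0.500

N = 10 tokens, V = 5 types.
TTR = V / N = 5 / 10 = 0.500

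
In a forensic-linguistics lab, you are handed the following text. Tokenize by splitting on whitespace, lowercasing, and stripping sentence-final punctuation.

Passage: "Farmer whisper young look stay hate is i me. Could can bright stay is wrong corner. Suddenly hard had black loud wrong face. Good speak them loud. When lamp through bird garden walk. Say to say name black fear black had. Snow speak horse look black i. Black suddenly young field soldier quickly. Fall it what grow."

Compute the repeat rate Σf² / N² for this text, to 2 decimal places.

0.03

Frequencies: black:5, young:2, look:2, stay:2, is:2, i:2, wrong:2, suddenly:2, had:2, loud:2, speak:2, say:2, farmer:1, whisper:1, hate:1, me:1, could:1, can:1, bright:1, corner:1, … (22 more, each freq 1)
Σf² = 99; N² = 3249
Repeat rate = 99 / 3249 = 0.03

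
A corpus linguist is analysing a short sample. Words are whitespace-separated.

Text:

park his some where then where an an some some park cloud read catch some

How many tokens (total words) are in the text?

Tokens: park, his, some, where, then, where, an, an, some, some, park, cloud, read, catch, some
N = 15

15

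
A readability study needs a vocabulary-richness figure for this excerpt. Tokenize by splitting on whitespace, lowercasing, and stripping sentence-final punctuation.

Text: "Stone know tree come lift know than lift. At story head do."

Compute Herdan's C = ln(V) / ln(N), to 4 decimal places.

N = 12, V = 10.
ln(V) = 2.302585, ln(N) = 2.484907
C = 2.302585 / 2.484907 = 0.9266

0.9266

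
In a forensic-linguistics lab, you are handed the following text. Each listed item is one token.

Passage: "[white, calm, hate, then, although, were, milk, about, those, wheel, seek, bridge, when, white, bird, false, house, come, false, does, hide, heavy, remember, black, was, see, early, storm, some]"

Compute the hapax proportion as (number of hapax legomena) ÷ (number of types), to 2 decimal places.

0.93

Frequencies: white:2, false:2, calm:1, hate:1, then:1, although:1, were:1, milk:1, about:1, those:1, wheel:1, seek:1, bridge:1, when:1, bird:1, house:1, come:1, does:1, hide:1, heavy:1, … (7 more, each freq 1)
Hapax count = 25; type count = 27.
Ratio = 25 / 27 = 0.93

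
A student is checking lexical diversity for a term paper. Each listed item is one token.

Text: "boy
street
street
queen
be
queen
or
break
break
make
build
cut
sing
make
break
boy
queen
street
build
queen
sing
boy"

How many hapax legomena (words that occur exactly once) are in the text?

3

Frequencies: queen:4, boy:3, street:3, break:3, make:2, build:2, sing:2, be:1, or:1, cut:1
Hapax (freq=1): be, cut, or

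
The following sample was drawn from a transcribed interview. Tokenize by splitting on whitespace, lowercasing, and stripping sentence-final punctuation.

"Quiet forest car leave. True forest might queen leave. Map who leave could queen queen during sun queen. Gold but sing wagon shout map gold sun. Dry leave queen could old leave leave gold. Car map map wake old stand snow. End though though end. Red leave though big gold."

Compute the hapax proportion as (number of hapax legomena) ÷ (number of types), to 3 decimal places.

Frequencies: leave:7, queen:5, map:4, gold:4, though:3, forest:2, car:2, could:2, sun:2, old:2, end:2, quiet:1, true:1, might:1, who:1, during:1, but:1, sing:1, wagon:1, shout:1, … (6 more, each freq 1)
Hapax count = 15; type count = 26.
Ratio = 15 / 26 = 0.577

0.577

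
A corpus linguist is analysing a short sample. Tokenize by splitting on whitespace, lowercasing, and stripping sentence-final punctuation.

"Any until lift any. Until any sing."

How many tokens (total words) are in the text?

7

Tokens: any, until, lift, any, until, any, sing
N = 7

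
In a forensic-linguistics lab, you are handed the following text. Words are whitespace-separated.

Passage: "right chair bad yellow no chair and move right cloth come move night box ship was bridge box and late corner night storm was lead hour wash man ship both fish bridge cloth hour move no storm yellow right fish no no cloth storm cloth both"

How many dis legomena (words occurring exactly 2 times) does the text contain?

11

Frequencies: no:4, cloth:4, right:3, move:3, storm:3, chair:2, yellow:2, and:2, night:2, box:2, ship:2, was:2, bridge:2, hour:2, both:2, fish:2, bad:1, come:1, late:1, corner:1, … (3 more, each freq 1)
Words with frequency 2: and, both, box, bridge, chair, fish, hour, night, ship, was, yellow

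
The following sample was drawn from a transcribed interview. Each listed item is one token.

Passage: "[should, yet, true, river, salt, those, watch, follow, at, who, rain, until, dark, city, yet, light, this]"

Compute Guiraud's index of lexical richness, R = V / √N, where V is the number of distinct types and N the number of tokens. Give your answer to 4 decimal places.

3.8806

N = 17, V = 16.
√N = 4.123106
R = 16 / 4.123106 = 3.8806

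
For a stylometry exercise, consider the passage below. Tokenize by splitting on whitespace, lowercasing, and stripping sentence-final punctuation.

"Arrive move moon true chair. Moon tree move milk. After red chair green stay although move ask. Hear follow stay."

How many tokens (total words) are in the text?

20

Tokens: arrive, move, moon, true, chair, moon, tree, move, milk, after, red, chair, green, stay, although, move, ask, hear, follow, stay
N = 20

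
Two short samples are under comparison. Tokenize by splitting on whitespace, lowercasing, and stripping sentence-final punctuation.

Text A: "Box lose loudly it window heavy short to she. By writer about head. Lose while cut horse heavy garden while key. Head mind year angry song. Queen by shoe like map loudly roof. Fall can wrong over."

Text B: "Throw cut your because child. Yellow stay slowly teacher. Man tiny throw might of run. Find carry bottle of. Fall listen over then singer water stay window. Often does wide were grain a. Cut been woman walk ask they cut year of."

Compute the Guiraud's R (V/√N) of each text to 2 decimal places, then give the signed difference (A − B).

A: V=31, N=37, R=5.10
B: V=36, N=42, R=5.55
Difference = 5.10 − 5.55 = -0.45

-0.45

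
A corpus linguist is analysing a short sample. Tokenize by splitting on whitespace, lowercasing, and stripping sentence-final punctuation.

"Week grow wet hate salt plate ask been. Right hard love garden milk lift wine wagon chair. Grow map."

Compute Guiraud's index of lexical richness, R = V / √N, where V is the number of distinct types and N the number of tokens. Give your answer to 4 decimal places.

4.1295

N = 19, V = 18.
√N = 4.358899
R = 18 / 4.358899 = 4.1295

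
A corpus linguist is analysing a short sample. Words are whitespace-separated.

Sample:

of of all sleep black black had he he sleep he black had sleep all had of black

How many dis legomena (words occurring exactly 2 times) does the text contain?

1

Frequencies: black:4, of:3, sleep:3, had:3, he:3, all:2
Words with frequency 2: all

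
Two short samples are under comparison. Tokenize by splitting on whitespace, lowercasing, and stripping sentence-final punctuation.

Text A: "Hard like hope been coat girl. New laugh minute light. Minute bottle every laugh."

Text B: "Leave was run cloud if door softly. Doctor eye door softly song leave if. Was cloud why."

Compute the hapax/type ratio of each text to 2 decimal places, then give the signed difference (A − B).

0.38

A: hapax=10, V=12, ratio=0.83
B: hapax=5, V=11, ratio=0.45
Difference = 0.83 − 0.45 = 0.38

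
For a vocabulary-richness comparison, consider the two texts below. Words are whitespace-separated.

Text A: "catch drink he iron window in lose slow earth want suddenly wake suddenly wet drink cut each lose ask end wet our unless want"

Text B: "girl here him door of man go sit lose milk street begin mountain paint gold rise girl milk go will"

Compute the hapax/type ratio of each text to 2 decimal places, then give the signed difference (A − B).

-0.08

A: hapax=14, V=19, ratio=0.74
B: hapax=14, V=17, ratio=0.82
Difference = 0.74 − 0.82 = -0.08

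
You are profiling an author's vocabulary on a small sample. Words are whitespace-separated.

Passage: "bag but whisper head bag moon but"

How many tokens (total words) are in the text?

7

Tokens: bag, but, whisper, head, bag, moon, but
N = 7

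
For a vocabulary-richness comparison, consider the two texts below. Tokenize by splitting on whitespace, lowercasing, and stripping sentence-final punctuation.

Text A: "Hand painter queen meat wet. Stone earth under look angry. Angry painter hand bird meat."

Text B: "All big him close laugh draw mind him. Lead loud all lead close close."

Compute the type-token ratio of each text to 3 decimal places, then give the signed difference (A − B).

0.090

TTR(A) = 11/15 = 0.733
TTR(B) = 9/14 = 0.643
Difference = 0.733 − 0.643 = 0.090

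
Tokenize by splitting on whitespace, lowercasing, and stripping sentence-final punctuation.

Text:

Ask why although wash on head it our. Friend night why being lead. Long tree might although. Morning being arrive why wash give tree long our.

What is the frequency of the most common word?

3

Frequencies: why:3, although:2, wash:2, our:2, being:2, long:2, tree:2, ask:1, on:1, head:1, it:1, friend:1, night:1, lead:1, might:1, morning:1, arrive:1, give:1
Most common: 'why' with frequency 3.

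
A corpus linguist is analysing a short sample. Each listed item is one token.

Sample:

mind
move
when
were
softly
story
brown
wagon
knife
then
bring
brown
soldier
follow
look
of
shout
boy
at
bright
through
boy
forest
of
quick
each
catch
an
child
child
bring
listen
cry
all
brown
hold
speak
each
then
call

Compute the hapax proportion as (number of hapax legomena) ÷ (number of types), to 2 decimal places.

0.78

Frequencies: brown:3, then:2, bring:2, of:2, boy:2, each:2, child:2, mind:1, move:1, when:1, were:1, softly:1, story:1, wagon:1, knife:1, soldier:1, follow:1, look:1, shout:1, at:1, … (12 more, each freq 1)
Hapax count = 25; type count = 32.
Ratio = 25 / 32 = 0.78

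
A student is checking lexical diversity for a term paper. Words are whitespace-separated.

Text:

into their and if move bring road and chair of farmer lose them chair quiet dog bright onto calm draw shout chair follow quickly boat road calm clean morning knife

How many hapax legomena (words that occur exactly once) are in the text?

Frequencies: chair:3, and:2, road:2, calm:2, into:1, their:1, if:1, move:1, bring:1, of:1, farmer:1, lose:1, them:1, quiet:1, dog:1, bright:1, onto:1, draw:1, shout:1, follow:1, … (5 more, each freq 1)
Hapax (freq=1): boat, bright, bring, clean, dog, draw, farmer, follow, if, into, knife, lose, morning, move, of, onto, quickly, quiet, shout, their, them

21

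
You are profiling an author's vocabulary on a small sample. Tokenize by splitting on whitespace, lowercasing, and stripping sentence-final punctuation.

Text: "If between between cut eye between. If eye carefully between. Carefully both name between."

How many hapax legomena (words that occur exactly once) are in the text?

Frequencies: between:5, if:2, eye:2, carefully:2, cut:1, both:1, name:1
Hapax (freq=1): both, cut, name

3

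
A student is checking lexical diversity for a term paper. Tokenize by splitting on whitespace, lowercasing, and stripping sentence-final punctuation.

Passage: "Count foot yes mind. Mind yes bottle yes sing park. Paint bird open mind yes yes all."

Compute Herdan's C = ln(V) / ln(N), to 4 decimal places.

0.8464

N = 17, V = 11.
ln(V) = 2.397895, ln(N) = 2.833213
C = 2.397895 / 2.833213 = 0.8464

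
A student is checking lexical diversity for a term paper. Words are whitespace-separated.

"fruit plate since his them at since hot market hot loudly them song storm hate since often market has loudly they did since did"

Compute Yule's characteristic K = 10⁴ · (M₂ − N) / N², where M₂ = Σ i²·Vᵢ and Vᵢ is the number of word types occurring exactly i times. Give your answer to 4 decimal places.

381.9444

Frequencies: since:4, them:2, hot:2, market:2, loudly:2, did:2, fruit:1, plate:1, his:1, at:1, song:1, storm:1, hate:1, often:1, has:1, they:1
N = 24. Frequency spectrum: V_1=10, V_2=5, V_4=1
M₂ = 1²·10 + 2²·5 + 4²·1 = 46
K = 10000 × (46 − 24) / 24² = 381.9444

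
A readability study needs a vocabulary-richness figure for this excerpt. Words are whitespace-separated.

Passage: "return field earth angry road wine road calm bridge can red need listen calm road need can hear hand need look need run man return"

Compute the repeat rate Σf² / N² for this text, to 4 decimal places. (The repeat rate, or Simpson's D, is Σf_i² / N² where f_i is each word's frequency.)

Frequencies: need:4, road:3, return:2, calm:2, can:2, field:1, earth:1, angry:1, wine:1, bridge:1, red:1, listen:1, hear:1, hand:1, look:1, run:1, man:1
Σf² = 49; N² = 625
Repeat rate = 49 / 625 = 0.0784

0.0784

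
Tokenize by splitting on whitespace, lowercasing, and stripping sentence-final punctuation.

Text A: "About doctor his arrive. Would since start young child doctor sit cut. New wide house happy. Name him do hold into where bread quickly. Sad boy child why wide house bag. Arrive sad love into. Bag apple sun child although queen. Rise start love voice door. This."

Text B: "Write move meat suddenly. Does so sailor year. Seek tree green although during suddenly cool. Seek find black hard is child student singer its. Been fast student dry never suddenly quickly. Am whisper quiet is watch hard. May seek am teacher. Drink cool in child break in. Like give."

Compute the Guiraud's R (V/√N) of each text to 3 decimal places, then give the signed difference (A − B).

A: V=36, N=47, R=5.251
B: V=38, N=49, R=5.429
Difference = 5.251 − 5.429 = -0.178

-0.178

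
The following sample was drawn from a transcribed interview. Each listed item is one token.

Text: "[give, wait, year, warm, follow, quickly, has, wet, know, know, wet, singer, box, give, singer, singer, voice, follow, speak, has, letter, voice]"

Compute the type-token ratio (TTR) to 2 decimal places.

N = 22 tokens, V = 14 types.
TTR = V / N = 14 / 22 = 0.64

0.64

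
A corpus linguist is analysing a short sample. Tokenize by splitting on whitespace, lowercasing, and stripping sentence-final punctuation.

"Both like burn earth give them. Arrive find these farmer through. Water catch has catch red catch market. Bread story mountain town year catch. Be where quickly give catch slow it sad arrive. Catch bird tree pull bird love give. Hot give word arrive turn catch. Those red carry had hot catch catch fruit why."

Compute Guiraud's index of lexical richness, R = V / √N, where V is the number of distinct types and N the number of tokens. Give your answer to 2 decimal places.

N = 55, V = 39.
√N = 7.416198
R = 39 / 7.416198 = 5.26

5.26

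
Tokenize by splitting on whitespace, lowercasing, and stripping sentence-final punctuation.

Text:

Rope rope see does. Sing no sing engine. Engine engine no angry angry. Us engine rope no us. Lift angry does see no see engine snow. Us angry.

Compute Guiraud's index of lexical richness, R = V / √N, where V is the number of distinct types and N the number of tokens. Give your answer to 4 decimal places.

N = 28, V = 10.
√N = 5.291503
R = 10 / 5.291503 = 1.8898

1.8898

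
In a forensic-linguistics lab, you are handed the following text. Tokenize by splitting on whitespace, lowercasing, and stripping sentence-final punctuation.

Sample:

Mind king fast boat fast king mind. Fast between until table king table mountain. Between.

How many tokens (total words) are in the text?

Tokens: mind, king, fast, boat, fast, king, mind, fast, between, until, table, king, table, mountain, between
N = 15

15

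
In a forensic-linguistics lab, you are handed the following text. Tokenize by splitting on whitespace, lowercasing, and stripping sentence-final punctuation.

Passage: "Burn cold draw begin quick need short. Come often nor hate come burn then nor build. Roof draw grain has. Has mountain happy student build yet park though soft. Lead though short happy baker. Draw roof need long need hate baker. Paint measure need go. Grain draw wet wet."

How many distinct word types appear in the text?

30

Distinct types: {baker, begin, build, burn, cold, come, draw, go, grain, happy, has, hate, lead, long, measure, mountain, need, nor, often, paint, park, quick, roof, short, soft, student, then, though, wet, yet}
V = 30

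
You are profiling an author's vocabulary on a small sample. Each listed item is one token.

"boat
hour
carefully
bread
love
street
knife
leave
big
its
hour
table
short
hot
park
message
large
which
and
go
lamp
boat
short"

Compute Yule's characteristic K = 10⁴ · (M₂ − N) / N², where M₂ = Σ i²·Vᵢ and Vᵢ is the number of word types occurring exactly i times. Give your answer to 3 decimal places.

Frequencies: boat:2, hour:2, short:2, carefully:1, bread:1, love:1, street:1, knife:1, leave:1, big:1, its:1, table:1, hot:1, park:1, message:1, large:1, which:1, and:1, go:1, lamp:1
N = 23. Frequency spectrum: V_1=17, V_2=3
M₂ = 1²·17 + 2²·3 = 29
K = 10000 × (29 − 23) / 23² = 113.422

113.422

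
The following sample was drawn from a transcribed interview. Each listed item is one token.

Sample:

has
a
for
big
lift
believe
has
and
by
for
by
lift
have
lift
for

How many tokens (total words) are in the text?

Tokens: has, a, for, big, lift, believe, has, and, by, for, by, lift, have, lift, for
N = 15

15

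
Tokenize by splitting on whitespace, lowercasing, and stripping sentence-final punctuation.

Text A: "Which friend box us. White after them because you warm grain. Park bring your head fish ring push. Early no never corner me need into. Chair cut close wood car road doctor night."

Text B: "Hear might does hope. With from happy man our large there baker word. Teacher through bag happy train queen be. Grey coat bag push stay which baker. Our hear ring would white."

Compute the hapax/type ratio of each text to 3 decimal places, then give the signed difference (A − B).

A: hapax=33, V=33, ratio=1.000
B: hapax=22, V=27, ratio=0.815
Difference = 1.000 − 0.815 = 0.185

0.185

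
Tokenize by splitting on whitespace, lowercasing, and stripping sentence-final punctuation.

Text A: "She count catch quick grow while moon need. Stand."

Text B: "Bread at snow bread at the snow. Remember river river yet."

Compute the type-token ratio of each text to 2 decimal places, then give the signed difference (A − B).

0.36

TTR(A) = 9/9 = 1.00
TTR(B) = 7/11 = 0.64
Difference = 1.00 − 0.64 = 0.36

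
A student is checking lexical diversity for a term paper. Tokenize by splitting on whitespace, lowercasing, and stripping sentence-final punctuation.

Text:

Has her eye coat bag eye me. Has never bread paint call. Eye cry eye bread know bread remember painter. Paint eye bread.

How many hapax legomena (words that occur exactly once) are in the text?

10

Frequencies: eye:5, bread:4, has:2, paint:2, her:1, coat:1, bag:1, me:1, never:1, call:1, cry:1, know:1, remember:1, painter:1
Hapax (freq=1): bag, call, coat, cry, her, know, me, never, painter, remember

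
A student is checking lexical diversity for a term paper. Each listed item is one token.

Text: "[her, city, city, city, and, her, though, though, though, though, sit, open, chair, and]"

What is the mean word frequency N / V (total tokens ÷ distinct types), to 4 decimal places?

N = 14 tokens, V = 7 types.
Mean frequency = N / V = 14 / 7 = 2.0000

2.0000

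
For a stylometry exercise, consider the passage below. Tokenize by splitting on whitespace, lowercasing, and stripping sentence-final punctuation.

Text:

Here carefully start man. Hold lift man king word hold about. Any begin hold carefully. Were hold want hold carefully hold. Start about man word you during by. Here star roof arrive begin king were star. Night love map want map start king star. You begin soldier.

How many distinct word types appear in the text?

23

Distinct types: {about, any, arrive, begin, by, carefully, during, here, hold, king, lift, love, man, map, night, roof, soldier, star, start, want, were, word, you}
V = 23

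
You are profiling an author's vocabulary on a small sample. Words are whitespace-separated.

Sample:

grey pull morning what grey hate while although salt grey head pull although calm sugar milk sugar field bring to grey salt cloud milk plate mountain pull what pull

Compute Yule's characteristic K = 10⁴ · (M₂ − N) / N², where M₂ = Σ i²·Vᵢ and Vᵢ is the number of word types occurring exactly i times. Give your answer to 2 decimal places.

Frequencies: grey:4, pull:4, what:2, although:2, salt:2, sugar:2, milk:2, morning:1, hate:1, while:1, head:1, calm:1, field:1, bring:1, to:1, cloud:1, plate:1, mountain:1
N = 29. Frequency spectrum: V_1=11, V_2=5, V_4=2
M₂ = 1²·11 + 2²·5 + 4²·2 = 63
K = 10000 × (63 − 29) / 29² = 404.28

404.28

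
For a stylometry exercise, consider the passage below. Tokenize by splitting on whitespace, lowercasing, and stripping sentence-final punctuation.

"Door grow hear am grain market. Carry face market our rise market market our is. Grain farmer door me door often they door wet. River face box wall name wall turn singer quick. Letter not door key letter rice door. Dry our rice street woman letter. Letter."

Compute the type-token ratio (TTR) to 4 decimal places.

N = 47 tokens, V = 30 types.
TTR = V / N = 30 / 47 = 0.6383

0.6383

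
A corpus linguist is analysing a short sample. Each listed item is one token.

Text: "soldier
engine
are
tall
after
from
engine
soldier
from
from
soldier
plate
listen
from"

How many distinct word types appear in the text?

8

Distinct types: {after, are, engine, from, listen, plate, soldier, tall}
V = 8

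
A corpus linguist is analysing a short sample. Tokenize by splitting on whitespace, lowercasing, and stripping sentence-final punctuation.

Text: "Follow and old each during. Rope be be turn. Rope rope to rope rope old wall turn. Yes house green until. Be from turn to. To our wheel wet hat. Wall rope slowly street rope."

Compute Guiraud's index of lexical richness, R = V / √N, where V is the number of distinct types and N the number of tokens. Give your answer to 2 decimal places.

3.55

N = 35, V = 21.
√N = 5.916080
R = 21 / 5.916080 = 3.55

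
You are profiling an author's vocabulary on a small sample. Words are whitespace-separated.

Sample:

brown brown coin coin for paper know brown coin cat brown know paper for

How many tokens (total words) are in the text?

14

Tokens: brown, brown, coin, coin, for, paper, know, brown, coin, cat, brown, know, paper, for
N = 14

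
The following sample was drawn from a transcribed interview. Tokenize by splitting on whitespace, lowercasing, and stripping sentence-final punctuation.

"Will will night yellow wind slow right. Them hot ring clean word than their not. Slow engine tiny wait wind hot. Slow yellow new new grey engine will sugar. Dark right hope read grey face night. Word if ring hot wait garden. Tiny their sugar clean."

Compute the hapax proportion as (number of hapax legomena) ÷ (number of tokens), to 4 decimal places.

Frequencies: will:3, slow:3, hot:3, night:2, yellow:2, wind:2, right:2, ring:2, clean:2, word:2, their:2, engine:2, tiny:2, wait:2, new:2, grey:2, sugar:2, them:1, than:1, not:1, … (6 more, each freq 1)
Hapax count = 9; token count = 46.
Ratio = 9 / 46 = 0.1957

0.1957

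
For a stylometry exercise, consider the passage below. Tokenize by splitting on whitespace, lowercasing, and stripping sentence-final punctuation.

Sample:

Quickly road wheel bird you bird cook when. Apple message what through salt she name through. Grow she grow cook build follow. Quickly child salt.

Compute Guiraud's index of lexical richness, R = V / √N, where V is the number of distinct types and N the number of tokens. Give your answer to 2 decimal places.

3.60

N = 25, V = 18.
√N = 5.000000
R = 18 / 5.000000 = 3.60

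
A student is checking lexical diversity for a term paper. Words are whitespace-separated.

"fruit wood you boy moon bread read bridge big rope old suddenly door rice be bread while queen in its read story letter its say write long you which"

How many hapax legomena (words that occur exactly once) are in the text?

21

Frequencies: you:2, bread:2, read:2, its:2, fruit:1, wood:1, boy:1, moon:1, bridge:1, big:1, rope:1, old:1, suddenly:1, door:1, rice:1, be:1, while:1, queen:1, in:1, story:1, … (5 more, each freq 1)
Hapax (freq=1): be, big, boy, bridge, door, fruit, in, letter, long, moon, old, queen, rice, rope, say, story, suddenly, which, while, wood, write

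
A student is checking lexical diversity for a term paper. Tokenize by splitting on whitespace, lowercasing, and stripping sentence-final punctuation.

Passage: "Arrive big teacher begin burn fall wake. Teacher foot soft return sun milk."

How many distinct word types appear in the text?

Distinct types: {arrive, begin, big, burn, fall, foot, milk, return, soft, sun, teacher, wake}
V = 12

12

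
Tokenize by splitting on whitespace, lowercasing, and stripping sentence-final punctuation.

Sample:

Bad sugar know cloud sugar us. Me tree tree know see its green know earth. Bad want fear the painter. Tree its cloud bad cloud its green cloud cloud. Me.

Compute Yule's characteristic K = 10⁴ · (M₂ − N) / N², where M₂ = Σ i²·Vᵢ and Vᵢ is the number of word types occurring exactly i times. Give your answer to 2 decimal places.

Frequencies: cloud:5, bad:3, know:3, tree:3, its:3, sugar:2, me:2, green:2, us:1, see:1, earth:1, want:1, fear:1, the:1, painter:1
N = 30. Frequency spectrum: V_1=7, V_2=3, V_3=4, V_5=1
M₂ = 1²·7 + 2²·3 + 3²·4 + 5²·1 = 80
K = 10000 × (80 − 30) / 30² = 555.56

555.56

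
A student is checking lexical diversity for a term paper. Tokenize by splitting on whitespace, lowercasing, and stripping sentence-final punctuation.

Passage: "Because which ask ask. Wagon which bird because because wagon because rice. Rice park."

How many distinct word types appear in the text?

Distinct types: {ask, because, bird, park, rice, wagon, which}
V = 7

7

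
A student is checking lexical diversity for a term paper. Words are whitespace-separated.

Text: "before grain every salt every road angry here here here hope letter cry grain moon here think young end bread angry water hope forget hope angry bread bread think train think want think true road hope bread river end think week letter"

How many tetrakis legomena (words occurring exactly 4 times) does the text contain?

Frequencies: think:5, here:4, hope:4, bread:4, angry:3, grain:2, every:2, road:2, letter:2, end:2, before:1, salt:1, cry:1, moon:1, young:1, water:1, forget:1, train:1, want:1, true:1, … (2 more, each freq 1)
Words with frequency 4: bread, here, hope

3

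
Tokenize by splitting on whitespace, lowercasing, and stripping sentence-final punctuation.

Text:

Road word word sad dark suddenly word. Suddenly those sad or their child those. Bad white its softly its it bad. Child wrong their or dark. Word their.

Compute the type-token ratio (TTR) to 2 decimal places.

0.54

N = 28 tokens, V = 15 types.
TTR = V / N = 15 / 28 = 0.54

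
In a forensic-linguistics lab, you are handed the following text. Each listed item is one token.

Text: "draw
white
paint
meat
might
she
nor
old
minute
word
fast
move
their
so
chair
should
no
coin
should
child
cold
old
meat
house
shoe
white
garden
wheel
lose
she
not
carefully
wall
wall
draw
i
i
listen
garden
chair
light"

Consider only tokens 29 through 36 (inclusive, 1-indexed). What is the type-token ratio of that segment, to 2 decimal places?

Segment tokens 29–36: lose, she, not, carefully, wall, wall, draw, i
Segment N = 8, segment V = 7.
TTR = 7 / 8 = 0.88

0.88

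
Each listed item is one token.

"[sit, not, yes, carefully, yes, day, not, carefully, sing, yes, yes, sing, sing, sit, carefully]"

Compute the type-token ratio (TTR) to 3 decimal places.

N = 15 tokens, V = 6 types.
TTR = V / N = 6 / 15 = 0.400

0.400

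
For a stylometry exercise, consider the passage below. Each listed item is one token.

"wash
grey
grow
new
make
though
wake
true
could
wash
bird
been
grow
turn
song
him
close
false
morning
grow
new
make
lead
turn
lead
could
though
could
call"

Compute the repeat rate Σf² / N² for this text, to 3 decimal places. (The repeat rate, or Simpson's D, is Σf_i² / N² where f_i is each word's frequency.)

0.063

Frequencies: grow:3, could:3, wash:2, new:2, make:2, though:2, turn:2, lead:2, grey:1, wake:1, true:1, bird:1, been:1, song:1, him:1, close:1, false:1, morning:1, call:1
Σf² = 53; N² = 841
Repeat rate = 53 / 841 = 0.063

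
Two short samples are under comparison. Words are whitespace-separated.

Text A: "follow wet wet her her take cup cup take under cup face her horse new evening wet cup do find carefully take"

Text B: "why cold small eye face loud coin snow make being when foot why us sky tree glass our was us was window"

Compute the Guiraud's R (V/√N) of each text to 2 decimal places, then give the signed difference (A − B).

-1.28

A: V=13, N=22, R=2.77
B: V=19, N=22, R=4.05
Difference = 2.77 − 4.05 = -1.28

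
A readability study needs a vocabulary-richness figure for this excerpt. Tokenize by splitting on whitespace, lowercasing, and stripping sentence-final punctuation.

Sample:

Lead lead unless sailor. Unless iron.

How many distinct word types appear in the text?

4

Distinct types: {iron, lead, sailor, unless}
V = 4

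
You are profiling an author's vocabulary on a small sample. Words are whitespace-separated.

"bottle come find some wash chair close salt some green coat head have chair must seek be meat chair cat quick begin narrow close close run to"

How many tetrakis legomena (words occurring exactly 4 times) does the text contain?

Frequencies: chair:3, close:3, some:2, bottle:1, come:1, find:1, wash:1, salt:1, green:1, coat:1, head:1, have:1, must:1, seek:1, be:1, meat:1, cat:1, quick:1, begin:1, narrow:1, … (2 more, each freq 1)
Words with frequency 4: (none)

0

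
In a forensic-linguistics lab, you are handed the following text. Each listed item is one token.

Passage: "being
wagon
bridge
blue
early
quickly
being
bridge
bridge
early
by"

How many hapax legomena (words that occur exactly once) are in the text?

Frequencies: bridge:3, being:2, early:2, wagon:1, blue:1, quickly:1, by:1
Hapax (freq=1): blue, by, quickly, wagon

4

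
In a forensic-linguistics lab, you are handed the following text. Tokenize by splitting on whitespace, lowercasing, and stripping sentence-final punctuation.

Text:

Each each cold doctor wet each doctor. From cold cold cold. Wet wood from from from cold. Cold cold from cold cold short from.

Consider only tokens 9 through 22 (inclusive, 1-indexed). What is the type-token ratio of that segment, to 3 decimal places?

0.286

Segment tokens 9–22: cold, cold, cold, wet, wood, from, from, from, cold, cold, cold, from, cold, cold
Segment N = 14, segment V = 4.
TTR = 4 / 14 = 0.286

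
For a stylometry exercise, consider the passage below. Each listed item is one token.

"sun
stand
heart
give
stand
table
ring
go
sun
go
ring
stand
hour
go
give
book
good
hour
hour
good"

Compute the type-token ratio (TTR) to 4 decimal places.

N = 20 tokens, V = 10 types.
TTR = V / N = 10 / 20 = 0.5000

0.5000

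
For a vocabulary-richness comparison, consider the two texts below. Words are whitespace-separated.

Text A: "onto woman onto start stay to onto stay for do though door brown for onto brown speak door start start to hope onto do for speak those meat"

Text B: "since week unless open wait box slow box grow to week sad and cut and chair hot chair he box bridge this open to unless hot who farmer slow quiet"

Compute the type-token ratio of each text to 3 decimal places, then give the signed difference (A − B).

TTR(A) = 14/28 = 0.500
TTR(B) = 20/30 = 0.667
Difference = 0.500 − 0.667 = -0.167

-0.167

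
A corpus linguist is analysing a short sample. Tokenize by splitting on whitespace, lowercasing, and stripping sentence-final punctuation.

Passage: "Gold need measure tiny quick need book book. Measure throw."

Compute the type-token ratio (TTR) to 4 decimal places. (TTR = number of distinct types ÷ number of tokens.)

0.7000

N = 10 tokens, V = 7 types.
TTR = V / N = 7 / 10 = 0.7000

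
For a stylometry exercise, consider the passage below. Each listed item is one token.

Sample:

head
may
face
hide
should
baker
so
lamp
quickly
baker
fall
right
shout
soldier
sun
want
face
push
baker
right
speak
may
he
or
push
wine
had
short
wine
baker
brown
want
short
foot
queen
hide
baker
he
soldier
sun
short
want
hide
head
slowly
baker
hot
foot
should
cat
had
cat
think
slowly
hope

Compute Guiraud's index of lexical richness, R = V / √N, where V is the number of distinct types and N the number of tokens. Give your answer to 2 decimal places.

N = 55, V = 30.
√N = 7.416198
R = 30 / 7.416198 = 4.05

4.05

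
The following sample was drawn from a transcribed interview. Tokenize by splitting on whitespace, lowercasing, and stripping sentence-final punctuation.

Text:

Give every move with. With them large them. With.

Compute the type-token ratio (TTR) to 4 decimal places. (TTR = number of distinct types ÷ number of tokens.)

0.6667

N = 9 tokens, V = 6 types.
TTR = V / N = 6 / 9 = 0.6667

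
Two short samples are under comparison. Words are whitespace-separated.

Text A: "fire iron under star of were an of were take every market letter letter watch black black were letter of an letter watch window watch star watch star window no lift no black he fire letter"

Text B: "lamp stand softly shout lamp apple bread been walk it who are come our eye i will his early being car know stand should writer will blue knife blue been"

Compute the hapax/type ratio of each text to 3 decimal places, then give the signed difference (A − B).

-0.388

A: hapax=7, V=17, ratio=0.412
B: hapax=20, V=25, ratio=0.800
Difference = 0.412 − 0.800 = -0.388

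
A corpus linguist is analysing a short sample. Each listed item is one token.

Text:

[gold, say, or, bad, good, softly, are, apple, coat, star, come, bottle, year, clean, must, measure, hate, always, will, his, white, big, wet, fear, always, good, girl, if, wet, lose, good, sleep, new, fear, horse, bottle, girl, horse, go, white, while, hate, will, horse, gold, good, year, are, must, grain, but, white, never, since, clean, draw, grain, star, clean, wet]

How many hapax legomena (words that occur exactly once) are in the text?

Frequencies: good:4, clean:3, white:3, wet:3, horse:3, gold:2, are:2, star:2, bottle:2, year:2, must:2, hate:2, always:2, will:2, fear:2, girl:2, grain:2, say:1, or:1, bad:1, … (17 more, each freq 1)
Hapax (freq=1): apple, bad, big, but, coat, come, draw, go, his, if, lose, measure, never, new, or, say, since, sleep, softly, while

20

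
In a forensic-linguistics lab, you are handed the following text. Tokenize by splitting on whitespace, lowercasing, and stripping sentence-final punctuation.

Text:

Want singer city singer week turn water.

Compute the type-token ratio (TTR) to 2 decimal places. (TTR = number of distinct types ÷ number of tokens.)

N = 7 tokens, V = 6 types.
TTR = V / N = 6 / 7 = 0.86

0.86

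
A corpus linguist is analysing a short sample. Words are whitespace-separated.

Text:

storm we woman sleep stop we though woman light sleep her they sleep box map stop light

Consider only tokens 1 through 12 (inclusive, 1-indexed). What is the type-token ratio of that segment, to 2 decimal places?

Segment tokens 1–12: storm, we, woman, sleep, stop, we, though, woman, light, sleep, her, they
Segment N = 12, segment V = 9.
TTR = 9 / 12 = 0.75

0.75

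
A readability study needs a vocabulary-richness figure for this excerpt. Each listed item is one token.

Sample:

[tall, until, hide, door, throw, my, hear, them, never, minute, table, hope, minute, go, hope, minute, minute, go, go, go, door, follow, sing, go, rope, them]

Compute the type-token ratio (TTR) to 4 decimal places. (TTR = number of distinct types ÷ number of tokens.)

0.6154

N = 26 tokens, V = 16 types.
TTR = V / N = 16 / 26 = 0.6154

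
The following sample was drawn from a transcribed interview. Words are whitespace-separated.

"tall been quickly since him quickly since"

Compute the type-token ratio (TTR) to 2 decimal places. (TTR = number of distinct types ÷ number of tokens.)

N = 7 tokens, V = 5 types.
TTR = V / N = 5 / 7 = 0.71

0.71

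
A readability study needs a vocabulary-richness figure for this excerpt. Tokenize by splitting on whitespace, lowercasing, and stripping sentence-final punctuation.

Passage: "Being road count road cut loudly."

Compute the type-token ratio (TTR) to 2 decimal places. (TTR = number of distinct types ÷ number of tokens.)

0.83

N = 6 tokens, V = 5 types.
TTR = V / N = 5 / 6 = 0.83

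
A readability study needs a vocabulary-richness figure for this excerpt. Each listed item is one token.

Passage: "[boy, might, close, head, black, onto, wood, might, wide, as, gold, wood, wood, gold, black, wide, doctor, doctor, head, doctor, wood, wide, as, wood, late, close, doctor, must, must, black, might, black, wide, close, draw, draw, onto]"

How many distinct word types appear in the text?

Distinct types: {as, black, boy, close, doctor, draw, gold, head, late, might, must, onto, wide, wood}
V = 14

14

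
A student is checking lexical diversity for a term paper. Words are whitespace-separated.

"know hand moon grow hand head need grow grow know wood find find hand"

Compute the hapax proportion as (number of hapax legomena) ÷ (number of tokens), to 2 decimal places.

Frequencies: hand:3, grow:3, know:2, find:2, moon:1, head:1, need:1, wood:1
Hapax count = 4; token count = 14.
Ratio = 4 / 14 = 0.29

0.29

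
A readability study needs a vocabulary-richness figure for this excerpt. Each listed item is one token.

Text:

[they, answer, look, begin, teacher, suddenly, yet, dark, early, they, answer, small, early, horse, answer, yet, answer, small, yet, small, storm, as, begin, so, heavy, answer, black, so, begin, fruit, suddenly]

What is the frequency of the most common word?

Frequencies: answer:5, begin:3, yet:3, small:3, they:2, suddenly:2, early:2, so:2, look:1, teacher:1, dark:1, horse:1, storm:1, as:1, heavy:1, black:1, fruit:1
Most common: 'answer' with frequency 5.

5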